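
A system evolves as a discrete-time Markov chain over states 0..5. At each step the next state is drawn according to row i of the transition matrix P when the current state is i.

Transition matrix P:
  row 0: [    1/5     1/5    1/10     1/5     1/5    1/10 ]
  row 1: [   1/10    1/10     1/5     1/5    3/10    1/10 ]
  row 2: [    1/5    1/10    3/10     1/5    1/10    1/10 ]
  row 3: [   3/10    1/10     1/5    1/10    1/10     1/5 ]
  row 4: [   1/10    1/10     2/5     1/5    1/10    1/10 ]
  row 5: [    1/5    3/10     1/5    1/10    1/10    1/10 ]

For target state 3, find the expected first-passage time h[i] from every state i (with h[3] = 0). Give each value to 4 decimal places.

h = [5.2632, 5.2632, 5.2632, 0.0000, 5.2632, 5.7895]

First-step conditioning: h[3] = 0; for i ≠ 3, h[i] = 1 + Σ_k P[i][k]·h[k].
  h[0] = 1 + 1/5·h[0] + 1/5·h[1] + 1/10·h[2] + 1/5·h[4] + 1/10·h[5]
  h[1] = 1 + 1/10·h[0] + 1/10·h[1] + 1/5·h[2] + 3/10·h[4] + 1/10·h[5]
  h[2] = 1 + 1/5·h[0] + 1/10·h[1] + 3/10·h[2] + 1/10·h[4] + 1/10·h[5]
  h[4] = 1 + 1/10·h[0] + 1/10·h[1] + 2/5·h[2] + 1/10·h[4] + 1/10·h[5]
  h[5] = 1 + 1/5·h[0] + 3/10·h[1] + 1/5·h[2] + 1/10·h[4] + 1/10·h[5]
Solving the 5×5 linear system over states ≠ 3 gives exactly h = [100/19, 100/19, 100/19, 0, 100/19, 110/19] (h[3] = 0 is the target).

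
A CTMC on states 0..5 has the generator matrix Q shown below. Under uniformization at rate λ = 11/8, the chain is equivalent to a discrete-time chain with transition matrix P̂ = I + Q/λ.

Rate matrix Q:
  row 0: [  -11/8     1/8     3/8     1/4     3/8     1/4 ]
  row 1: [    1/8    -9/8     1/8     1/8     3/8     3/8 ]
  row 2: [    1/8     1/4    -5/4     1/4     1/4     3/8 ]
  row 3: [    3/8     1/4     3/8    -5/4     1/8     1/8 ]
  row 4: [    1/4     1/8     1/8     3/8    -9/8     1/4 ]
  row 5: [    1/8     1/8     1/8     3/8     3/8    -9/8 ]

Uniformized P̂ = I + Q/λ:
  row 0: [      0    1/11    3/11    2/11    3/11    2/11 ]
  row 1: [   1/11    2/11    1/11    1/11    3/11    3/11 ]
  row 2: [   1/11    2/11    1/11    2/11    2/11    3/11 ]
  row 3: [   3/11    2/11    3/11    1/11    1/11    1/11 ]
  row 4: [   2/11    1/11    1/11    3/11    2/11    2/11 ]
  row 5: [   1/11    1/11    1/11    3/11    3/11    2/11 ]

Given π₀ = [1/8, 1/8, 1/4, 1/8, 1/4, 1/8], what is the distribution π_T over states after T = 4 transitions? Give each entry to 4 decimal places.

t=0: π = [0.1250, 0.1250, 0.2500, 0.1250, 0.2500, 0.1250]
t=1: π = [0.1250, 0.1364, 0.1364, 0.1932, 0.2045, 0.2045]
t=2: π = [0.1333, 0.1333, 0.1488, 0.1890, 0.2066, 0.1890]
t=3: π = [0.1319, 0.1337, 0.1495, 0.1885, 0.2060, 0.1903]
t=4: π = [0.1319, 0.1338, 0.1492, 0.1886, 0.2061, 0.1904]

π = [0.1319, 0.1338, 0.1492, 0.1886, 0.2061, 0.1904]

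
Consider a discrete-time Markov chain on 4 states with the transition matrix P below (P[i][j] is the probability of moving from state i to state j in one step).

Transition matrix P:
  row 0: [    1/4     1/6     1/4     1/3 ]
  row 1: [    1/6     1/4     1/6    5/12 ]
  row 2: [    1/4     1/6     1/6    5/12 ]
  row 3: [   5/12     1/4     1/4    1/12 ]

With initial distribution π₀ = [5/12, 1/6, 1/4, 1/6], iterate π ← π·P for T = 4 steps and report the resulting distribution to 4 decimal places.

t=0: π = [0.4167, 0.1667, 0.2500, 0.1667]
t=1: π = [0.2639, 0.1944, 0.2153, 0.3264]
t=2: π = [0.2882, 0.2101, 0.2159, 0.2859]
t=3: π = [0.2801, 0.2080, 0.2145, 0.2974]
t=4: π = [0.2822, 0.2088, 0.2148, 0.2942]

π = [0.2822, 0.2088, 0.2148, 0.2942]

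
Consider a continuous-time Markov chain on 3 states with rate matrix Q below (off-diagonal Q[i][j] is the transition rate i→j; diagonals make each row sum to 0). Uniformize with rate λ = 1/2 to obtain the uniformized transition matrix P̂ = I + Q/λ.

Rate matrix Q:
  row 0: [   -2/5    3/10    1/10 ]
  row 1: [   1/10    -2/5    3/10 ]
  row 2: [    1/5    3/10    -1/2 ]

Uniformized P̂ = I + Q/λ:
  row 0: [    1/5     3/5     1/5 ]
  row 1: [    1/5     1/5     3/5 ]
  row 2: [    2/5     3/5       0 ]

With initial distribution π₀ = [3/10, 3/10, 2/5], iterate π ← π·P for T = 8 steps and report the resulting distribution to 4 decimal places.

t=0: π = [0.3000, 0.3000, 0.4000]
t=1: π = [0.2800, 0.4800, 0.2400]
t=2: π = [0.2480, 0.4080, 0.3440]
t=3: π = [0.2688, 0.4368, 0.2944]
t=4: π = [0.2589, 0.4253, 0.3158]
t=5: π = [0.2632, 0.4299, 0.3069]
t=6: π = [0.2614, 0.4280, 0.3106]
t=7: π = [0.2621, 0.4288, 0.3091]
t=8: π = [0.2618, 0.4285, 0.3097]

π = [0.2618, 0.4285, 0.3097]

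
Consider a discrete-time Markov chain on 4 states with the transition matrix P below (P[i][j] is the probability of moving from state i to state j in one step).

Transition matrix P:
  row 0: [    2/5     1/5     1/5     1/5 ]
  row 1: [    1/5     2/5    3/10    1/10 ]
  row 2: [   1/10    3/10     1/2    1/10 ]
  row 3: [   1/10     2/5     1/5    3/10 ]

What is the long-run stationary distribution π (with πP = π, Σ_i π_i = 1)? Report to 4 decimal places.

Balance equations π_j = Σ_i π_i·P[i][j]:
  π_0 = 2/5·π_0 + 1/5·π_1 + 1/10·π_2 + 1/10·π_3
  π_1 = 1/5·π_0 + 2/5·π_1 + 3/10·π_2 + 2/5·π_3
  π_2 = 1/5·π_0 + 3/10·π_1 + 1/2·π_2 + 1/5·π_3
  normalize: π_0 + π_1 + π_2 + π_3 = 1
Solving the linear system gives exactly π = [97/511, 24/73, 170/511, 76/511].

π = [0.1898, 0.3288, 0.3327, 0.1487]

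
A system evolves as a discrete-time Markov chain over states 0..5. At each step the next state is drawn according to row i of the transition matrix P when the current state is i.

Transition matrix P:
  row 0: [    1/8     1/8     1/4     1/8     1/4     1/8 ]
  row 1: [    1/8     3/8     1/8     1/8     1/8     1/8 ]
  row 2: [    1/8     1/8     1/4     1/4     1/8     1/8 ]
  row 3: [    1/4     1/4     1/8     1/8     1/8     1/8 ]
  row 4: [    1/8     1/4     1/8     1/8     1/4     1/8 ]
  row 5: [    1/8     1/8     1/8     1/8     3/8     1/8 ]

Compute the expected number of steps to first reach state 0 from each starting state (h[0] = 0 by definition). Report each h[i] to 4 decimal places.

First-step conditioning: h[0] = 0; for i ≠ 0, h[i] = 1 + Σ_k P[i][k]·h[k].
  h[1] = 1 + 3/8·h[1] + 1/8·h[2] + 1/8·h[3] + 1/8·h[4] + 1/8·h[5]
  h[2] = 1 + 1/8·h[1] + 1/4·h[2] + 1/4·h[3] + 1/8·h[4] + 1/8·h[5]
  h[3] = 1 + 1/4·h[1] + 1/8·h[2] + 1/8·h[3] + 1/8·h[4] + 1/8·h[5]
  h[4] = 1 + 1/4·h[1] + 1/8·h[2] + 1/8·h[3] + 1/4·h[4] + 1/8·h[5]
  h[5] = 1 + 1/8·h[1] + 1/8·h[2] + 1/8·h[3] + 3/8·h[4] + 1/8·h[5]
Solving the 5×5 linear system over states ≠ 0 gives exactly h = [0, 7, 55/8, 49/8, 7, 7] (h[0] = 0 is the target).

h = [0.0000, 7.0000, 6.8750, 6.1250, 7.0000, 7.0000]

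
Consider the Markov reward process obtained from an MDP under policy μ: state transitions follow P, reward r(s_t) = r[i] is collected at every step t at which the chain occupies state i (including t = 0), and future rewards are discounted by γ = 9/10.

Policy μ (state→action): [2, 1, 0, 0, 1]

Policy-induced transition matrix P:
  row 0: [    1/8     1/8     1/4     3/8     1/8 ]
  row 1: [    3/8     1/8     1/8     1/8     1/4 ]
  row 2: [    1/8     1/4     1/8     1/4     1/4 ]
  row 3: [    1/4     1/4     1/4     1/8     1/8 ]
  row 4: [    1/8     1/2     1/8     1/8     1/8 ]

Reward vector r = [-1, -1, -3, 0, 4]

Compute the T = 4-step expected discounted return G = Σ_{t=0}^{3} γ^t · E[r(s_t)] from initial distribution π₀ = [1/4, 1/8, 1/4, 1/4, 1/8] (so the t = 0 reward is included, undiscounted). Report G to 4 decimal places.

G = -1.3035

t=0: π = [0.2500, 0.1250, 0.2500, 0.2500, 0.1250], E[r] = -0.6250, γ^t·E[r] = -0.625000, running G = -0.625000
t=1: π = [0.1875, 0.2344, 0.1875, 0.2188, 0.1719], E[r] = -0.2969, γ^t·E[r] = -0.267188, running G = -0.892188
t=2: π = [0.2109, 0.2402, 0.1758, 0.1953, 0.1777], E[r] = -0.2676, γ^t·E[r] = -0.216738, running G = -1.108926
t=3: π = [0.2095, 0.2380, 0.1758, 0.1997, 0.1770], E[r] = -0.2668, γ^t·E[r] = -0.194531, running G = -1.303456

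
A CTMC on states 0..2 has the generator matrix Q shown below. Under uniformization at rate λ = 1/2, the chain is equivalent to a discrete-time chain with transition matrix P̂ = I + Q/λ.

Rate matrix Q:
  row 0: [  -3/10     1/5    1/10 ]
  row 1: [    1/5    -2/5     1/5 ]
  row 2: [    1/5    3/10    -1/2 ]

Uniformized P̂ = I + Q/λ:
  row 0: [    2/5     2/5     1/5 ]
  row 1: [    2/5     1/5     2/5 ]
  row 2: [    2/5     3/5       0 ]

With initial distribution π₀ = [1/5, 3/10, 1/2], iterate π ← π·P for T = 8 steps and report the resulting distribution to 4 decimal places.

t=0: π = [0.2000, 0.3000, 0.5000]
t=1: π = [0.4000, 0.4400, 0.1600]
t=2: π = [0.4000, 0.3440, 0.2560]
t=3: π = [0.4000, 0.3824, 0.2176]
t=4: π = [0.4000, 0.3670, 0.2330]
t=5: π = [0.4000, 0.3732, 0.2268]
t=6: π = [0.4000, 0.3707, 0.2293]
t=7: π = [0.4000, 0.3717, 0.2283]
t=8: π = [0.4000, 0.3713, 0.2287]

π = [0.4000, 0.3713, 0.2287]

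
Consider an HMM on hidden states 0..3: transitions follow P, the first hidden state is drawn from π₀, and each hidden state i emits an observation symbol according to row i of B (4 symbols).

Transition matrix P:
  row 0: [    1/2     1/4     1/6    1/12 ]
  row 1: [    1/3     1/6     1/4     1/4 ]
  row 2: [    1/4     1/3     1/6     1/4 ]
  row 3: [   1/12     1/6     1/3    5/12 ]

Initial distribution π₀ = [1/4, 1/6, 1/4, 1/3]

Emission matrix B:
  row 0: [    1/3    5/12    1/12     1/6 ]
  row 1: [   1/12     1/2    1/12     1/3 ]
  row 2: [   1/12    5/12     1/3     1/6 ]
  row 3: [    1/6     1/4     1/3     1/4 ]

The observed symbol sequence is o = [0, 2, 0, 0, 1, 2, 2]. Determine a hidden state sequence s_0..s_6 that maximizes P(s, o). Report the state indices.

path = [0, 0, 0, 0, 1, 3, 3]

t=0: δ = [8.333e-02, 1.389e-02, 2.083e-02, 5.556e-02]  (obs o_0=0)
t=1: δ = [3.472e-03, 1.736e-03, 6.173e-03, 7.716e-03]  ψ = [0, 0, 3, 3]  (obs o_1=2)
t=2: δ = [5.787e-04, 1.715e-04, 2.143e-04, 5.358e-04]  ψ = [0, 2, 3, 3]  (obs o_2=0)
t=3: δ = [9.645e-05, 1.206e-05, 1.488e-05, 3.721e-05]  ψ = [0, 0, 3, 3]  (obs o_3=0)
t=4: δ = [2.009e-05, 1.206e-05, 6.698e-06, 3.876e-06]  ψ = [0, 0, 0, 3]  (obs o_4=1)
t=5: δ = [8.372e-07, 4.186e-07, 1.116e-06, 1.005e-06]  ψ = [0, 0, 0, 1]  (obs o_5=2)
t=6: δ = [3.489e-08, 3.101e-08, 1.116e-07, 1.395e-07]  ψ = [0, 2, 3, 3]  (obs o_6=2)
backtrack: best end state = 3; path = [0, 0, 0, 0, 1, 3, 3]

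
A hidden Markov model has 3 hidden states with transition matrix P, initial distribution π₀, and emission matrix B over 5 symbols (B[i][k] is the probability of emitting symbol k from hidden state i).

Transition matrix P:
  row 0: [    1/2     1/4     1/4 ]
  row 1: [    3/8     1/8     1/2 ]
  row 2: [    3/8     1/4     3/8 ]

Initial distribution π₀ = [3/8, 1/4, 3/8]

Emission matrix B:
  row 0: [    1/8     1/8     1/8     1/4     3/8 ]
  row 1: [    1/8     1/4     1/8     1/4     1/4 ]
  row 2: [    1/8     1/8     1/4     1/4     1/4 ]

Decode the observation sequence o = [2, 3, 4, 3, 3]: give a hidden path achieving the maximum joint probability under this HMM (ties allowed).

t=0: δ = [4.688e-02, 3.125e-02, 9.375e-02]  (obs o_0=2)
t=1: δ = [8.789e-03, 5.859e-03, 8.789e-03]  ψ = [2, 2, 2]  (obs o_1=3)
t=2: δ = [1.648e-03, 5.493e-04, 8.240e-04]  ψ = [0, 0, 2]  (obs o_2=4)
t=3: δ = [2.060e-04, 1.030e-04, 1.030e-04]  ψ = [0, 0, 0]  (obs o_3=3)
t=4: δ = [2.575e-05, 1.287e-05, 1.287e-05]  ψ = [0, 0, 0]  (obs o_4=3)
backtrack: best end state = 0; path = [2, 0, 0, 0, 0]

path = [2, 0, 0, 0, 0]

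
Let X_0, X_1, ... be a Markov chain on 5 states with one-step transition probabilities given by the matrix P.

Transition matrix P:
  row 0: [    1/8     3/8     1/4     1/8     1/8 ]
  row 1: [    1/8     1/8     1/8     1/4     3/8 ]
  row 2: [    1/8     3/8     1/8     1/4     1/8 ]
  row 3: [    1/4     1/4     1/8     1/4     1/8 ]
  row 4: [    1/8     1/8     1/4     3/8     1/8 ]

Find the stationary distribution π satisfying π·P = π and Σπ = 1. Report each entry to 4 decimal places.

π = [0.1567, 0.2378, 0.1676, 0.2535, 0.1844]

Balance equations π_j = Σ_i π_i·P[i][j]:
  π_0 = 1/8·π_0 + 1/8·π_1 + 1/8·π_2 + 1/4·π_3 + 1/8·π_4
  π_1 = 3/8·π_0 + 1/8·π_1 + 3/8·π_2 + 1/4·π_3 + 1/8·π_4
  π_2 = 1/4·π_0 + 1/8·π_1 + 1/8·π_2 + 1/8·π_3 + 1/4·π_4
  π_3 = 1/8·π_0 + 1/4·π_1 + 1/4·π_2 + 1/4·π_3 + 3/8·π_4
  normalize: π_0 + π_1 + π_2 + π_3 + π_4 = 1
Solving the linear system gives exactly π = [429/2738, 651/2738, 459/2738, 347/1369, 505/2738].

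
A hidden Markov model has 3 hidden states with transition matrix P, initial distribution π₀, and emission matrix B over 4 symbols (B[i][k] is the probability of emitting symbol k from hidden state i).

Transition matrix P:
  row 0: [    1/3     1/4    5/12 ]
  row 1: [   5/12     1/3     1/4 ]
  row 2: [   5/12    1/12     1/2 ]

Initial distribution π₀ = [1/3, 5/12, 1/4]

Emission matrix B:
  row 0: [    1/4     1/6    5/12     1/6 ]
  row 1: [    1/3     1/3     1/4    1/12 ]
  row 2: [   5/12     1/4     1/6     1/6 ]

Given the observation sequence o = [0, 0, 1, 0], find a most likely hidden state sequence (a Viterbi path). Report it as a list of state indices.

path = [2, 2, 2, 2]

t=0: δ = [8.333e-02, 1.389e-01, 1.042e-01]  (obs o_0=0)
t=1: δ = [1.447e-02, 1.543e-02, 2.170e-02]  ψ = [1, 1, 2]  (obs o_1=0)
t=2: δ = [1.507e-03, 1.715e-03, 2.713e-03]  ψ = [2, 1, 2]  (obs o_2=1)
t=3: δ = [2.826e-04, 1.905e-04, 5.651e-04]  ψ = [2, 1, 2]  (obs o_3=0)
backtrack: best end state = 2; path = [2, 2, 2, 2]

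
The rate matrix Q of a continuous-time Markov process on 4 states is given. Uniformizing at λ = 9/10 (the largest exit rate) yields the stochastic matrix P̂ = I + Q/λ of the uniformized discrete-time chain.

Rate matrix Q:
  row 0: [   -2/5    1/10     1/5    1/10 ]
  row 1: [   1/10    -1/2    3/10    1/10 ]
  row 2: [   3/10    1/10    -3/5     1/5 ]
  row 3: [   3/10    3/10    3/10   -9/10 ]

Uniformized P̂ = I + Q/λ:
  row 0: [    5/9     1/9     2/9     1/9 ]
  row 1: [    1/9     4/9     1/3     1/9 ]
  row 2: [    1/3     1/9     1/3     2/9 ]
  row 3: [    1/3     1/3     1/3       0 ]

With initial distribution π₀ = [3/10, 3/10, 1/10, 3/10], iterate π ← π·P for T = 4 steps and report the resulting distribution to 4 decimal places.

t=0: π = [0.3000, 0.3000, 0.1000, 0.3000]
t=1: π = [0.3333, 0.2778, 0.3000, 0.0889]
t=2: π = [0.3457, 0.2235, 0.2963, 0.1346]
t=3: π = [0.3605, 0.2155, 0.2949, 0.1291]
t=4: π = [0.3656, 0.2116, 0.2933, 0.1295]

π = [0.3656, 0.2116, 0.2933, 0.1295]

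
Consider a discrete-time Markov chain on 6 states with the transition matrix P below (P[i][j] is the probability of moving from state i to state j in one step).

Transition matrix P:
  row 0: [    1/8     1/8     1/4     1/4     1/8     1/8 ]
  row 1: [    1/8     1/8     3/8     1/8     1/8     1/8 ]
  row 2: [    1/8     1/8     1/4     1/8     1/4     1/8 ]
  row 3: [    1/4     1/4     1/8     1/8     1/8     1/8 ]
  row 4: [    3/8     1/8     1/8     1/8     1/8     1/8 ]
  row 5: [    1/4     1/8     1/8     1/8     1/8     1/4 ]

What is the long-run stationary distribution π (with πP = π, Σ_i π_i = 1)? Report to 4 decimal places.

Balance equations π_j = Σ_i π_i·P[i][j]:
  π_0 = 1/8·π_0 + 1/8·π_1 + 1/8·π_2 + 1/4·π_3 + 3/8·π_4 + 1/4·π_5
  π_1 = 1/8·π_0 + 1/8·π_1 + 1/8·π_2 + 1/4·π_3 + 1/8·π_4 + 1/8·π_5
  π_2 = 1/4·π_0 + 3/8·π_1 + 1/4·π_2 + 1/8·π_3 + 1/8·π_4 + 1/8·π_5
  π_3 = 1/4·π_0 + 1/8·π_1 + 1/8·π_2 + 1/8·π_3 + 1/8·π_4 + 1/8·π_5
  π_4 = 1/8·π_0 + 1/8·π_1 + 1/4·π_2 + 1/8·π_3 + 1/8·π_4 + 1/8·π_5
  normalize: π_0 + π_1 + π_2 + π_3 + π_4 + π_5 = 1
Solving the linear system gives exactly π = [467/2341, 673/4682, 3481/16387, 351/2341, 4967/32774, 1/7].

π = [0.1995, 0.1437, 0.2124, 0.1499, 0.1516, 0.1429]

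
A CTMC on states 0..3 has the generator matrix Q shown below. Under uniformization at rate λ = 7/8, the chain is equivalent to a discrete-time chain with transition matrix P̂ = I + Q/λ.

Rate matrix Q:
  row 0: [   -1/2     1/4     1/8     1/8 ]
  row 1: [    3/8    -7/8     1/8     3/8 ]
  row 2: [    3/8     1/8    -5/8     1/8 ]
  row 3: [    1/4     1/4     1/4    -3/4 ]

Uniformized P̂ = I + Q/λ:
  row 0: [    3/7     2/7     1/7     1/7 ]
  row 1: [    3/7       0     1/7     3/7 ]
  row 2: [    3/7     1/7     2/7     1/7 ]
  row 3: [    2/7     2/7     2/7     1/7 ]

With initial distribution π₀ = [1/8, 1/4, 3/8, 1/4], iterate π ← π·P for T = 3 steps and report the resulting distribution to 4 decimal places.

t=0: π = [0.1250, 0.2500, 0.3750, 0.2500]
t=1: π = [0.3929, 0.1607, 0.2321, 0.2143]
t=2: π = [0.3980, 0.2066, 0.2066, 0.1888]
t=3: π = [0.4016, 0.1972, 0.1993, 0.2019]

π = [0.4016, 0.1972, 0.1993, 0.2019]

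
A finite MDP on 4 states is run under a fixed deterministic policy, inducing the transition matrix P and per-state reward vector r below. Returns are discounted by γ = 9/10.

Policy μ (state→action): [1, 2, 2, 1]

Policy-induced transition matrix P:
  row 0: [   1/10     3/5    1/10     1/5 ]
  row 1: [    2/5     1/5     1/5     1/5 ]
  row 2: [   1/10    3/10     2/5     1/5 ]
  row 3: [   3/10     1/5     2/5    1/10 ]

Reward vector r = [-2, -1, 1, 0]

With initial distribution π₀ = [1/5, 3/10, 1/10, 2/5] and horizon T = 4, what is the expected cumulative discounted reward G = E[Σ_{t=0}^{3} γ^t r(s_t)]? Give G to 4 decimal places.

G = -1.8909

t=0: π = [0.2000, 0.3000, 0.1000, 0.4000], E[r] = -0.6000, γ^t·E[r] = -0.600000, running G = -0.600000
t=1: π = [0.2700, 0.2900, 0.2800, 0.1600], E[r] = -0.5500, γ^t·E[r] = -0.495000, running G = -1.095000
t=2: π = [0.2190, 0.3360, 0.2610, 0.1840], E[r] = -0.5130, γ^t·E[r] = -0.415530, running G = -1.510530
t=3: π = [0.2376, 0.3137, 0.2671, 0.1816], E[r] = -0.5218, γ^t·E[r] = -0.380392, running G = -1.890922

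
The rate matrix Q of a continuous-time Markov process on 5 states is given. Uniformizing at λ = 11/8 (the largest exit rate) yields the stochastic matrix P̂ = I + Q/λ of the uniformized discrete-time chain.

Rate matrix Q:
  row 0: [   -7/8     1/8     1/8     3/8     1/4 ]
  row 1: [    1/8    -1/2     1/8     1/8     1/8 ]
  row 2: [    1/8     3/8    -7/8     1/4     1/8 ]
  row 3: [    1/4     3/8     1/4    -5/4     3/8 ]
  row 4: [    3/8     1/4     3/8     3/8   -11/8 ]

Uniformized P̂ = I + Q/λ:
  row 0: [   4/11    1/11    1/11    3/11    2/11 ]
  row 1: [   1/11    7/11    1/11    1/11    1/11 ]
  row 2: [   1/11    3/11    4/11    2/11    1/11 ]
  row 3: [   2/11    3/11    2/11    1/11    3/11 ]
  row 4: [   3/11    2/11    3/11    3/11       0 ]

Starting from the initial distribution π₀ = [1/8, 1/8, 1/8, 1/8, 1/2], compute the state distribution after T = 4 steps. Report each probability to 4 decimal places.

t=0: π = [0.1250, 0.1250, 0.1250, 0.1250, 0.5000]
t=1: π = [0.2273, 0.2500, 0.2273, 0.2159, 0.0795]
t=2: π = [0.1870, 0.3151, 0.1870, 0.1674, 0.1436]
t=3: π = [0.1832, 0.3403, 0.1832, 0.1680, 0.1253]
t=4: π = [0.1789, 0.3518, 0.1789, 0.1637, 0.1267]

π = [0.1789, 0.3518, 0.1789, 0.1637, 0.1267]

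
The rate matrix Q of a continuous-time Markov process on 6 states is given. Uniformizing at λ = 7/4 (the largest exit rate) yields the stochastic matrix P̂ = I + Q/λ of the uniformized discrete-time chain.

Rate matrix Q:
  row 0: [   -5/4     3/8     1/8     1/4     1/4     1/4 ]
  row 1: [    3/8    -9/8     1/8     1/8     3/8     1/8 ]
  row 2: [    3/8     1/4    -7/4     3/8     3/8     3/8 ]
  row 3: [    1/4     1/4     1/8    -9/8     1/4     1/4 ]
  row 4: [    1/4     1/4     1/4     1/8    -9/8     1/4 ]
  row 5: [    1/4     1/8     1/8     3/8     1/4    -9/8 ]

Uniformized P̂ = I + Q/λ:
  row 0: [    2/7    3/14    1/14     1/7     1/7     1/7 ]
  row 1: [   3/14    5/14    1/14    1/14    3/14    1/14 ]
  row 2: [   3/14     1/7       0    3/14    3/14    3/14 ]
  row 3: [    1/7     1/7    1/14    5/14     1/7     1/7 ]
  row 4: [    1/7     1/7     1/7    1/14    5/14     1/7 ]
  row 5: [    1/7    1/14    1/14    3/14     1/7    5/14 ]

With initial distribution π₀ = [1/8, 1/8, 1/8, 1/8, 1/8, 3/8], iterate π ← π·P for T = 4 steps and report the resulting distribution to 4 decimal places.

π = [0.1881, 0.1822, 0.0803, 0.1710, 0.2050, 0.1734]

t=0: π = [0.1250, 0.1250, 0.1250, 0.1250, 0.1250, 0.3750]
t=1: π = [0.1786, 0.1518, 0.0714, 0.1875, 0.1875, 0.2232]
t=2: π = [0.1843, 0.1722, 0.0797, 0.1798, 0.1990, 0.1849]
t=3: π = [0.1872, 0.1797, 0.0799, 0.1738, 0.2035, 0.1759]
t=4: π = [0.1881, 0.1822, 0.0803, 0.1710, 0.2050, 0.1734]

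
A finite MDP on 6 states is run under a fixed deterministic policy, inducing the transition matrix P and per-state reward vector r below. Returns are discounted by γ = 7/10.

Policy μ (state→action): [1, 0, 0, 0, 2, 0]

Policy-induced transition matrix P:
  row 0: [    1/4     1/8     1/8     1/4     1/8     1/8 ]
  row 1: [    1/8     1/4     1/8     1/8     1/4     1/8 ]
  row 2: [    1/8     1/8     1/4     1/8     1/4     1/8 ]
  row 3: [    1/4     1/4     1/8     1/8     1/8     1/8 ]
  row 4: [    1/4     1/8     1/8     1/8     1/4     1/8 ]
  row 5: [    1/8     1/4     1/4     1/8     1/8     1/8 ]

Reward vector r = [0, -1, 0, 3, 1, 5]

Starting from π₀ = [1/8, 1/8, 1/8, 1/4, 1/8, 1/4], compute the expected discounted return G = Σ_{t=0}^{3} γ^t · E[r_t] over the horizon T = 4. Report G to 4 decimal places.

t=0: π = [0.1250, 0.1250, 0.1250, 0.2500, 0.1250, 0.2500], E[r] = 2.0000, γ^t·E[r] = 2.000000, running G = 2.000000
t=1: π = [0.1875, 0.2031, 0.1719, 0.1406, 0.1719, 0.1250], E[r] = 1.0156, γ^t·E[r] = 0.710938, running G = 2.710938
t=2: π = [0.1875, 0.1836, 0.1621, 0.1484, 0.1934, 0.1250], E[r] = 1.0801, γ^t·E[r] = 0.529238, running G = 3.240176
t=3: π = [0.1912, 0.1821, 0.1609, 0.1484, 0.1924, 0.1250], E[r] = 1.0806, γ^t·E[r] = 0.370634, running G = 3.610810

G = 3.6108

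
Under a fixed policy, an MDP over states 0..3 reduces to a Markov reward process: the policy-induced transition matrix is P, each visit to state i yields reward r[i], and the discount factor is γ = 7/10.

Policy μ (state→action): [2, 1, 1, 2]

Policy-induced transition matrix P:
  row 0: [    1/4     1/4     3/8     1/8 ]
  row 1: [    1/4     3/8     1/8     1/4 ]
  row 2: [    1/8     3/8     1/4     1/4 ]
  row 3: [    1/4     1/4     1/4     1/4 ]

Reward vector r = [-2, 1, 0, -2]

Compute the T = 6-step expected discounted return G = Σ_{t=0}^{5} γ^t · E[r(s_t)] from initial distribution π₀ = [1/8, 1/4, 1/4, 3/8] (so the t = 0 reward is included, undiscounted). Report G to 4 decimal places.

G = -1.8691

t=0: π = [0.1250, 0.2500, 0.2500, 0.3750], E[r] = -0.7500, γ^t·E[r] = -0.750000, running G = -0.750000
t=1: π = [0.2188, 0.3125, 0.2344, 0.2344], E[r] = -0.5938, γ^t·E[r] = -0.415625, running G = -1.165625
t=2: π = [0.2207, 0.3184, 0.2383, 0.2227], E[r] = -0.5684, γ^t·E[r] = -0.278496, running G = -1.444121
t=3: π = [0.2202, 0.3196, 0.2378, 0.2224], E[r] = -0.5657, γ^t·E[r] = -0.194026, running G = -1.638147
t=4: π = [0.2203, 0.3197, 0.2376, 0.2225], E[r] = -0.5658, γ^t·E[r] = -0.135855, running G = -1.774002
t=5: π = [0.2203, 0.3197, 0.2376, 0.2225], E[r] = -0.5659, γ^t·E[r] = -0.095107, running G = -1.869110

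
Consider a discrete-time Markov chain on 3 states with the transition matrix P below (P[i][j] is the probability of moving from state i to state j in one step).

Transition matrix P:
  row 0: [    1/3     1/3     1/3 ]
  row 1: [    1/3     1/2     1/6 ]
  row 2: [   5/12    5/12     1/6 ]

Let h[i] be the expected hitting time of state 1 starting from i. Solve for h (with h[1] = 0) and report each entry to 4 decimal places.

First-step conditioning: h[1] = 0; for i ≠ 1, h[i] = 1 + Σ_k P[i][k]·h[k].
  h[0] = 1 + 1/3·h[0] + 1/3·h[2]
  h[2] = 1 + 5/12·h[0] + 1/6·h[2]
Solving the 2×2 linear system over states ≠ 1 gives exactly h = [14/5, 0, 13/5] (h[1] = 0 is the target).

h = [2.8000, 0.0000, 2.6000]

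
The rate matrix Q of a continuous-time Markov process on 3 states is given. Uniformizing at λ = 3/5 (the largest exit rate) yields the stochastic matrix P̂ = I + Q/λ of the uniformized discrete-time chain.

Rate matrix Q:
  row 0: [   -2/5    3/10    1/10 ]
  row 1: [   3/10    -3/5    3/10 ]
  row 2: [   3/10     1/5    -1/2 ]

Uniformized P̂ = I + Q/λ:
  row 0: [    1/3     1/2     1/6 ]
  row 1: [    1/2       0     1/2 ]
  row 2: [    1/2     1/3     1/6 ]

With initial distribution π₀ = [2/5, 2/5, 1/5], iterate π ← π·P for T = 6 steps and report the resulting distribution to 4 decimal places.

t=0: π = [0.4000, 0.4000, 0.2000]
t=1: π = [0.4333, 0.2667, 0.3000]
t=2: π = [0.4278, 0.3167, 0.2556]
t=3: π = [0.4287, 0.2991, 0.2722]
t=4: π = [0.4285, 0.3051, 0.2664]
t=5: π = [0.4286, 0.3031, 0.2684]
t=6: π = [0.4286, 0.3037, 0.2677]

π = [0.4286, 0.3037, 0.2677]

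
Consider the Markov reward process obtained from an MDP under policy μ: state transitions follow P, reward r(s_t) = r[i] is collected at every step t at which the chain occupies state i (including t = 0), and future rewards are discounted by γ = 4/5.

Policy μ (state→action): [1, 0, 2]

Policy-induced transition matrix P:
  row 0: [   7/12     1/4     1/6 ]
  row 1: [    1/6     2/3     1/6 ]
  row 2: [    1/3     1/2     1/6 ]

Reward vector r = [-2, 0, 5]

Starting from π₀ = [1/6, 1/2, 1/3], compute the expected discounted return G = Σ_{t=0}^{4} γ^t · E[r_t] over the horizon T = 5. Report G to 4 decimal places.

t=0: π = [0.1667, 0.5000, 0.3333], E[r] = 1.3333, γ^t·E[r] = 1.333333, running G = 1.333333
t=1: π = [0.2917, 0.5417, 0.1667], E[r] = 0.2500, γ^t·E[r] = 0.200000, running G = 1.533333
t=2: π = [0.3160, 0.5174, 0.1667], E[r] = 0.2014, γ^t·E[r] = 0.128889, running G = 1.662222
t=3: π = [0.3261, 0.5072, 0.1667], E[r] = 0.1811, γ^t·E[r] = 0.092741, running G = 1.754963
t=4: π = [0.3303, 0.5030, 0.1667], E[r] = 0.1727, γ^t·E[r] = 0.070736, running G = 1.825699

G = 1.8257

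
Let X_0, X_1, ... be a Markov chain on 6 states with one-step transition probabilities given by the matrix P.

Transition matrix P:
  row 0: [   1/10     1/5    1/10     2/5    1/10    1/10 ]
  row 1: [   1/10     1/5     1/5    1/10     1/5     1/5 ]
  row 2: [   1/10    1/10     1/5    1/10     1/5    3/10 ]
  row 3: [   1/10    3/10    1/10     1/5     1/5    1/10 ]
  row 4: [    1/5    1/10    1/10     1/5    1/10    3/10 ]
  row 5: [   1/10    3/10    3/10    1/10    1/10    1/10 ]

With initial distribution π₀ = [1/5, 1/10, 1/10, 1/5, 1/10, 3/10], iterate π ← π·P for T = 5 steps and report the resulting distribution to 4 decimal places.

t=0: π = [0.2000, 0.1000, 0.1000, 0.2000, 0.1000, 0.3000]
t=1: π = [0.1100, 0.2300, 0.1800, 0.1900, 0.1400, 0.1500]
t=2: π = [0.1140, 0.2020, 0.1710, 0.1660, 0.1600, 0.1870]
t=3: π = [0.1160, 0.2022, 0.1747, 0.1668, 0.1539, 0.1864]
t=4: π = [0.1154, 0.2025, 0.1750, 0.1669, 0.1544, 0.1859]
t=5: π = [0.1154, 0.2023, 0.1749, 0.1667, 0.1544, 0.1861]

π = [0.1154, 0.2023, 0.1749, 0.1667, 0.1544, 0.1861]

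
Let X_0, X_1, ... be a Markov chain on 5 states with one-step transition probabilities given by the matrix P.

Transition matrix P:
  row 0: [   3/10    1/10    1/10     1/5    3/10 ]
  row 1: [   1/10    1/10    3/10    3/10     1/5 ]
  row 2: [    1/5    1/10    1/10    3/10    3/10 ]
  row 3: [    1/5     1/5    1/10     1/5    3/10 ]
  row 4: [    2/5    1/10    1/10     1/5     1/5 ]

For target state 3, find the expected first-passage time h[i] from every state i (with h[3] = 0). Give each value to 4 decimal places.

First-step conditioning: h[3] = 0; for i ≠ 3, h[i] = 1 + Σ_k P[i][k]·h[k].
  h[0] = 1 + 3/10·h[0] + 1/10·h[1] + 1/10·h[2] + 3/10·h[4]
  h[1] = 1 + 1/10·h[0] + 1/10·h[1] + 3/10·h[2] + 1/5·h[4]
  h[2] = 1 + 1/5·h[0] + 1/10·h[1] + 1/10·h[2] + 3/10·h[4]
  h[4] = 1 + 2/5·h[0] + 1/10·h[1] + 1/10·h[2] + 1/5·h[4]
Solving the 4×4 linear system over states ≠ 3 gives exactly h = [500/111, 440/111, 150/37, 0, 500/111] (h[3] = 0 is the target).

h = [4.5045, 3.9640, 4.0541, 0.0000, 4.5045]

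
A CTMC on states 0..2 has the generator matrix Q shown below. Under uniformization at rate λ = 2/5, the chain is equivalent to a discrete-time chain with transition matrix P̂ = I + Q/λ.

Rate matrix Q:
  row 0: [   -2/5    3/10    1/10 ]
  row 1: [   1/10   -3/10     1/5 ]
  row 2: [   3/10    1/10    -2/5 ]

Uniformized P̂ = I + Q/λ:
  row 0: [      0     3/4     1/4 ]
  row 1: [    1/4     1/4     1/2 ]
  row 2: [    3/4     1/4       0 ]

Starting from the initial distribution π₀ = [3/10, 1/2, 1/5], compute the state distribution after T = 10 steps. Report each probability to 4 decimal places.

t=0: π = [0.3000, 0.5000, 0.2000]
t=1: π = [0.2750, 0.4000, 0.3250]
t=2: π = [0.3438, 0.3875, 0.2688]
t=3: π = [0.2984, 0.4219, 0.2797]
t=4: π = [0.3152, 0.3992, 0.2855]
t=5: π = [0.3140, 0.4076, 0.2784]
t=6: π = [0.3107, 0.4070, 0.2823]
t=7: π = [0.3135, 0.4054, 0.2812]
t=8: π = [0.3122, 0.4067, 0.2810]
t=9: π = [0.3125, 0.4061, 0.2814]
t=10: π = [0.3126, 0.4062, 0.2812]

π = [0.3126, 0.4062, 0.2812]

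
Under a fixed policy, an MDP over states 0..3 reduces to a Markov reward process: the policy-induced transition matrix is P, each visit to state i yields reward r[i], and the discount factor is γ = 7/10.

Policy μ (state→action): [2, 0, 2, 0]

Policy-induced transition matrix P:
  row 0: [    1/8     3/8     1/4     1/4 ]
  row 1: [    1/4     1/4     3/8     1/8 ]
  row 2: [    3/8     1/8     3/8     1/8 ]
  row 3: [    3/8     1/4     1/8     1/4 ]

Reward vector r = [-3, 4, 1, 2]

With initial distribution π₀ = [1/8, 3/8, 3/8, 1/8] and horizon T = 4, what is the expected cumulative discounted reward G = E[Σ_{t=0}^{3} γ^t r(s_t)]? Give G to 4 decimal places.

t=0: π = [0.1250, 0.3750, 0.3750, 0.1250], E[r] = 1.7500, γ^t·E[r] = 1.750000, running G = 1.750000
t=1: π = [0.2969, 0.2188, 0.3281, 0.1563], E[r] = 0.6250, γ^t·E[r] = 0.437500, running G = 2.187500
t=2: π = [0.2734, 0.2461, 0.2988, 0.1816], E[r] = 0.8262, γ^t·E[r] = 0.404824, running G = 2.592324
t=3: π = [0.2759, 0.2468, 0.2954, 0.1819], E[r] = 0.8188, γ^t·E[r] = 0.280865, running G = 2.873189

G = 2.8732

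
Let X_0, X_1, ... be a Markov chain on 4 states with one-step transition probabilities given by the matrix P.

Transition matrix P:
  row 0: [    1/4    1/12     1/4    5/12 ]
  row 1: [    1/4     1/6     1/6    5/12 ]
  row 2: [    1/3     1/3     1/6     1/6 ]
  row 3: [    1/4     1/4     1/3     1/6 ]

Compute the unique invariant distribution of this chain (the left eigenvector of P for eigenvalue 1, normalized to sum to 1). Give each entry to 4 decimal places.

π = [0.2697, 0.2075, 0.2368, 0.2860]

Balance equations π_j = Σ_i π_i·P[i][j]:
  π_0 = 1/4·π_0 + 1/4·π_1 + 1/3·π_2 + 1/4·π_3
  π_1 = 1/12·π_0 + 1/6·π_1 + 1/3·π_2 + 1/4·π_3
  π_2 = 1/4·π_0 + 1/6·π_1 + 1/6·π_2 + 1/3·π_3
  normalize: π_0 + π_1 + π_2 + π_3 = 1
Solving the linear system gives exactly π = [598/2217, 460/2217, 175/739, 634/2217].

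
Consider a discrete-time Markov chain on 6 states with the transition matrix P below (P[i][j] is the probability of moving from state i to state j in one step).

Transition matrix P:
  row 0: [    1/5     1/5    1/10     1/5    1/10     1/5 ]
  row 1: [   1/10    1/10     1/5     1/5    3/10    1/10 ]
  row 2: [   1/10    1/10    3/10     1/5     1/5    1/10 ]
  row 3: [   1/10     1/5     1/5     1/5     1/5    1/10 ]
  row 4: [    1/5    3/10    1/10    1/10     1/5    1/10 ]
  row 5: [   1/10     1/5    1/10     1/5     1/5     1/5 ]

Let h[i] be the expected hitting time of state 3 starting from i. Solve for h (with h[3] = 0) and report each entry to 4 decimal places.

h = [5.5102, 5.6220, 5.5657, 0.0000, 6.1280, 5.5720]

First-step conditioning: h[3] = 0; for i ≠ 3, h[i] = 1 + Σ_k P[i][k]·h[k].
  h[0] = 1 + 1/5·h[0] + 1/5·h[1] + 1/10·h[2] + 1/10·h[4] + 1/5·h[5]
  h[1] = 1 + 1/10·h[0] + 1/10·h[1] + 1/5·h[2] + 3/10·h[4] + 1/10·h[5]
  h[2] = 1 + 1/10·h[0] + 1/10·h[1] + 3/10·h[2] + 1/5·h[4] + 1/10·h[5]
  h[4] = 1 + 1/5·h[0] + 3/10·h[1] + 1/10·h[2] + 1/5·h[4] + 1/10·h[5]
  h[5] = 1 + 1/10·h[0] + 1/5·h[1] + 1/10·h[2] + 1/5·h[4] + 1/5·h[5]
Solving the 5×5 linear system over states ≠ 3 gives exactly h = [270/49, 5785/1029, 40090/7203, 0, 44140/7203, 40135/7203] (h[3] = 0 is the target).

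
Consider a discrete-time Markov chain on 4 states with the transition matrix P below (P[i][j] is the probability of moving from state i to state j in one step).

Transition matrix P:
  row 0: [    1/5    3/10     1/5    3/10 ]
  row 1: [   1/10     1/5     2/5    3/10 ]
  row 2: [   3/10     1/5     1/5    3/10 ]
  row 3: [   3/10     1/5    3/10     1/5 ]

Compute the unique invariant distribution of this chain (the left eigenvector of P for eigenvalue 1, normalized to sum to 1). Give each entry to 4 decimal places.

Balance equations π_j = Σ_i π_i·P[i][j]:
  π_0 = 1/5·π_0 + 1/10·π_1 + 3/10·π_2 + 3/10·π_3
  π_1 = 3/10·π_0 + 1/5·π_1 + 1/5·π_2 + 1/5·π_3
  π_2 = 1/5·π_0 + 2/5·π_1 + 1/5·π_2 + 3/10·π_3
  normalize: π_0 + π_1 + π_2 + π_3 = 1
Solving the linear system gives exactly π = [13/56, 25/112, 335/1232, 3/11].

π = [0.2321, 0.2232, 0.2719, 0.2727]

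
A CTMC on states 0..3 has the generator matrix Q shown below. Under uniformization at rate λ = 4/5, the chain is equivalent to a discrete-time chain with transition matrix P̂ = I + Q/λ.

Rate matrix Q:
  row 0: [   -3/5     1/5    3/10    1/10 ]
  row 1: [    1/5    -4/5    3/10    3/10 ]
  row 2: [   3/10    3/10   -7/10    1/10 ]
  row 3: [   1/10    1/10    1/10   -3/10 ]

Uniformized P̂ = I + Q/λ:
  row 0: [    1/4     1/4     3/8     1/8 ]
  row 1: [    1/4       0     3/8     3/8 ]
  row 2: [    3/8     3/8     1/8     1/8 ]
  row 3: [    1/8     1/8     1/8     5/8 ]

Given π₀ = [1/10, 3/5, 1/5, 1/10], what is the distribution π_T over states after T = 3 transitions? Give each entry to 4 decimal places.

π = [0.2379, 0.1832, 0.2414, 0.3375]

t=0: π = [0.1000, 0.6000, 0.2000, 0.1000]
t=1: π = [0.2625, 0.1125, 0.3000, 0.3250]
t=2: π = [0.2469, 0.2188, 0.2188, 0.3156]
t=3: π = [0.2379, 0.1832, 0.2414, 0.3375]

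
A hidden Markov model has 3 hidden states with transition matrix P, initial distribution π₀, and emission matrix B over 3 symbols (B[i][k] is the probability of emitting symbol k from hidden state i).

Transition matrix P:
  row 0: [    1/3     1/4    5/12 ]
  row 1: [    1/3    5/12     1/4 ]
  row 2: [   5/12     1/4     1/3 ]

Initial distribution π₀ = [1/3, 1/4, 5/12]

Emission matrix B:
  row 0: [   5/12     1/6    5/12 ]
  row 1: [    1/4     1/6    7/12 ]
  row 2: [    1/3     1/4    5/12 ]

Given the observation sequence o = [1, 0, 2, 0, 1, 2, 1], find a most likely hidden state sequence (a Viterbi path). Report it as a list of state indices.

path = [2, 0, 2, 0, 2, 0, 2]

t=0: δ = [5.556e-02, 4.167e-02, 1.042e-01]  (obs o_0=1)
t=1: δ = [1.808e-02, 6.510e-03, 1.157e-02]  ψ = [2, 2, 2]  (obs o_1=0)
t=2: δ = [2.512e-03, 2.637e-03, 3.140e-03]  ψ = [0, 0, 0]  (obs o_2=2)
t=3: δ = [5.451e-04, 2.747e-04, 3.489e-04]  ψ = [2, 1, 0]  (obs o_3=0)
t=4: δ = [3.028e-05, 2.271e-05, 5.678e-05]  ψ = [0, 0, 0]  (obs o_4=1)
t=5: δ = [9.858e-06, 8.280e-06, 7.886e-06]  ψ = [2, 2, 2]  (obs o_5=2)
t=6: δ = [5.476e-07, 5.750e-07, 1.027e-06]  ψ = [0, 1, 0]  (obs o_6=1)
backtrack: best end state = 2; path = [2, 0, 2, 0, 2, 0, 2]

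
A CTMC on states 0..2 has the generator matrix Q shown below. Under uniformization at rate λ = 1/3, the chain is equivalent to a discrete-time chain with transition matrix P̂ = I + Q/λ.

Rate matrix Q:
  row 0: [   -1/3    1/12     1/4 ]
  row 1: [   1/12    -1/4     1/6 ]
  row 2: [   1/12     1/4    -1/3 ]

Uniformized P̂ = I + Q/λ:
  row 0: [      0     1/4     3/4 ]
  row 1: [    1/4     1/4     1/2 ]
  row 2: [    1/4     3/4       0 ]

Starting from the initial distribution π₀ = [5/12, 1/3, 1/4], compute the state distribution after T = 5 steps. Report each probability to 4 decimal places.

t=0: π = [0.4167, 0.3333, 0.2500]
t=1: π = [0.1458, 0.3750, 0.4792]
t=2: π = [0.2135, 0.4896, 0.2969]
t=3: π = [0.1966, 0.3984, 0.4049]
t=4: π = [0.2008, 0.4525, 0.3467]
t=5: π = [0.1998, 0.4233, 0.3769]

π = [0.1998, 0.4233, 0.3769]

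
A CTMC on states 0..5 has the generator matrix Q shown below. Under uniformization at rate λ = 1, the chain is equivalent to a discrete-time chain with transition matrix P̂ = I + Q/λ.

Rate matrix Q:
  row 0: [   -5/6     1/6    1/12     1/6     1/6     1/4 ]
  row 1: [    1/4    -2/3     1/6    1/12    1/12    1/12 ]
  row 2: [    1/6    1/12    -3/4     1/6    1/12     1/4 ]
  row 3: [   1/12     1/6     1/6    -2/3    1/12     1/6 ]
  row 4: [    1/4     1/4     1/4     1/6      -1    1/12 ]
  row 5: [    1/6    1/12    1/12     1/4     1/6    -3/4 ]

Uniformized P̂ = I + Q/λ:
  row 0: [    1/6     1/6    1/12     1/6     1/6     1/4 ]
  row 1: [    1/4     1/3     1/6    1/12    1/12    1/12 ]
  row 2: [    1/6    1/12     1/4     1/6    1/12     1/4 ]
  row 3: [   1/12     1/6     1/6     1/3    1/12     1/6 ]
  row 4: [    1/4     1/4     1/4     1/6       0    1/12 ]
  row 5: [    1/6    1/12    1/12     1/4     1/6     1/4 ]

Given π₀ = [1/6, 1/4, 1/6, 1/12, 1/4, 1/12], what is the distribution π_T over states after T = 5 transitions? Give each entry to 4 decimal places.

t=0: π = [0.1667, 0.2500, 0.1667, 0.0833, 0.2500, 0.0833]
t=1: π = [0.2014, 0.2083, 0.1806, 0.1667, 0.0833, 0.1597]
t=2: π = [0.1771, 0.1800, 0.1586, 0.1904, 0.1065, 0.1875]
t=3: π = [0.1747, 0.1767, 0.1584, 0.1990, 0.1048, 0.1864]
t=4: π = [0.1735, 0.1761, 0.1585, 0.2006, 0.1047, 0.1865]
t=5: π = [0.1733, 0.1760, 0.1586, 0.2010, 0.1046, 0.1865]

π = [0.1733, 0.1760, 0.1586, 0.2010, 0.1046, 0.1865]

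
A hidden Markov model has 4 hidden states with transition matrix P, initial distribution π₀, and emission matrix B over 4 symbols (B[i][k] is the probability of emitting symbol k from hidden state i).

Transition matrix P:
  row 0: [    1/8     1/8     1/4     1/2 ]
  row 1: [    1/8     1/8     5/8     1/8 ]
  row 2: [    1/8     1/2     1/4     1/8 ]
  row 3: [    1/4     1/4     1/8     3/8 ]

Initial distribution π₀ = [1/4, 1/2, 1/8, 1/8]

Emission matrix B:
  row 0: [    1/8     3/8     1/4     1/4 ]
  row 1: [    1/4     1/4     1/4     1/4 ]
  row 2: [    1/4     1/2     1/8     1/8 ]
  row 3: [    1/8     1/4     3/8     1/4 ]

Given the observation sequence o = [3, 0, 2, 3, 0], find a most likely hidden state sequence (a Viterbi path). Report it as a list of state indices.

t=0: δ = [6.250e-02, 1.250e-01, 1.562e-02, 3.125e-02]  (obs o_0=3)
t=1: δ = [1.953e-03, 3.906e-03, 1.953e-02, 3.906e-03]  ψ = [1, 1, 1, 0]  (obs o_1=0)
t=2: δ = [6.104e-04, 2.441e-03, 6.104e-04, 9.155e-04]  ψ = [2, 2, 2, 2]  (obs o_2=2)
t=3: δ = [7.629e-05, 7.629e-05, 1.907e-04, 8.583e-05]  ψ = [1, 1, 1, 3]  (obs o_3=3)
t=4: δ = [2.980e-06, 2.384e-05, 1.192e-05, 4.768e-06]  ψ = [2, 2, 1, 0]  (obs o_4=0)
backtrack: best end state = 1; path = [1, 2, 1, 2, 1]

path = [1, 2, 1, 2, 1]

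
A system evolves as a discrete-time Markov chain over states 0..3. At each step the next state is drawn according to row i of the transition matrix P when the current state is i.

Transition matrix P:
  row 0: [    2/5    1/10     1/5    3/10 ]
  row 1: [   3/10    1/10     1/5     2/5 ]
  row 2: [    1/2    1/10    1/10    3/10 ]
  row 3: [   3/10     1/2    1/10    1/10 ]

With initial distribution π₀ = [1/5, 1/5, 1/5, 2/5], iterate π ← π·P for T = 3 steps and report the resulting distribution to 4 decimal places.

t=0: π = [0.2000, 0.2000, 0.2000, 0.4000]
t=1: π = [0.3600, 0.2600, 0.1400, 0.2400]
t=2: π = [0.3640, 0.1960, 0.1620, 0.2780]
t=3: π = [0.3688, 0.2112, 0.1560, 0.2640]

π = [0.3688, 0.2112, 0.1560, 0.2640]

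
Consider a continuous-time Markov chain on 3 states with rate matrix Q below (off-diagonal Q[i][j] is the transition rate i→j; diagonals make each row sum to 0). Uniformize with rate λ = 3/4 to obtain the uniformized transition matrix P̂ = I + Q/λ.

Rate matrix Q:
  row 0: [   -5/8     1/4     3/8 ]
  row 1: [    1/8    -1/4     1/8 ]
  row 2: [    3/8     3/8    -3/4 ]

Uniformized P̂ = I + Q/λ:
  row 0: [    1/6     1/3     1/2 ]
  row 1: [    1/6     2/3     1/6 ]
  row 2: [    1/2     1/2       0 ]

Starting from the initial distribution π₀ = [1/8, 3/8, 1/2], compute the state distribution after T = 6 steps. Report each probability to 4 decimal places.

π = [0.2358, 0.5523, 0.2120]

t=0: π = [0.1250, 0.3750, 0.5000]
t=1: π = [0.3333, 0.5417, 0.1250]
t=2: π = [0.2083, 0.5347, 0.2569]
t=3: π = [0.2523, 0.5544, 0.1933]
t=4: π = [0.2311, 0.5503, 0.2186]
t=5: π = [0.2395, 0.5532, 0.2073]
t=6: π = [0.2358, 0.5523, 0.2120]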